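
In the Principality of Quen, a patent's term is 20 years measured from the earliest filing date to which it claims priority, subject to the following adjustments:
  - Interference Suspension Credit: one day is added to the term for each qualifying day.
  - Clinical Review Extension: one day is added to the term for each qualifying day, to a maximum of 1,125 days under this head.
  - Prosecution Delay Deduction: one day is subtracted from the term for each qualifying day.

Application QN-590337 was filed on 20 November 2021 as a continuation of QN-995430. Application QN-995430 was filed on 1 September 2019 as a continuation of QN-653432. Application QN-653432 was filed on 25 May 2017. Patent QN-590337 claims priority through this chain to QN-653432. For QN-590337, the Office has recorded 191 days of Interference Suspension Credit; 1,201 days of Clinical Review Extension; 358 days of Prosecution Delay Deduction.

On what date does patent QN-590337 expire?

Earliest priority filing: 25 May 2017.
Base term: 25 May 2017 + 20 years → 25 May 2037.
Interference Suspension Credit: +191 days → 2 December 2037.
Clinical Review Extension: 1201 days claimed exceeds the 1125-day cap, so +1125 days → 31 December 2040.
Prosecution Delay Deduction: −358 days → 8 January 2040.

2040-01-08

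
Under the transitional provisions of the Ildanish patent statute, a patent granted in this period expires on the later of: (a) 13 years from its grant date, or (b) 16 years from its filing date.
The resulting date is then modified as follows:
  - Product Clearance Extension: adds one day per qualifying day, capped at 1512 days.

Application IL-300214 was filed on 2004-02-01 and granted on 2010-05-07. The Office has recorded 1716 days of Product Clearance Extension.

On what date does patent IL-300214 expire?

(a) grant + 13 years → 7 May 2023.
(b) filing + 16 years → 1 February 2020.
Later of the two: 7 May 2023.
Product Clearance Extension: 1716 days claimed exceeds the 1512-day cap, so +1512 days → 27 June 2027.

June 27, 2027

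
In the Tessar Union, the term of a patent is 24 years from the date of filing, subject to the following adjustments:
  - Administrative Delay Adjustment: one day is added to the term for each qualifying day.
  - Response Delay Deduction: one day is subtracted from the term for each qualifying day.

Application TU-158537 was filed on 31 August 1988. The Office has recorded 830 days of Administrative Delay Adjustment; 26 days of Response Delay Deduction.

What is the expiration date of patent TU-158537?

2014-11-13

Base term: filing date + 24 years → 31 August 2012.
Administrative Delay Adjustment: +830 days → 9 December 2014.
Response Delay Deduction: −26 days → 13 November 2014.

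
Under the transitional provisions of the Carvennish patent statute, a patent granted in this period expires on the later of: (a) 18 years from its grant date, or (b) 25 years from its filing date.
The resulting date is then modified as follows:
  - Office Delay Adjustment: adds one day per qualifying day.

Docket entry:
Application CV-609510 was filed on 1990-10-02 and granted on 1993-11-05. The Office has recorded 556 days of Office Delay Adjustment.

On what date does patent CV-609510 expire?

April 10, 2017

(a) grant + 18 years → 5 November 2011.
(b) filing + 25 years → 2 October 2015.
Later of the two: 2 October 2015.
Office Delay Adjustment: +556 days → 10 April 2017.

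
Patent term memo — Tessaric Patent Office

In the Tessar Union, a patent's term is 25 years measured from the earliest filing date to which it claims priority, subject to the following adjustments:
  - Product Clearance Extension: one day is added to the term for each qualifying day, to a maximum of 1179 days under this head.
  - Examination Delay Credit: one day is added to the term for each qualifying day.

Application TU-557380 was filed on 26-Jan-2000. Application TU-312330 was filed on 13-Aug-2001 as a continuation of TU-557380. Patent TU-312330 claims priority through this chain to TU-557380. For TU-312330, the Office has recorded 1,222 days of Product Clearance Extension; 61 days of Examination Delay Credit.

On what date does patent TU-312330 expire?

Earliest priority filing: 26 January 2000.
Base term: 26 January 2000 + 25 years → 26 January 2025.
Product Clearance Extension: 1222 days claimed exceeds the 1179-day cap, so +1179 days → 19 April 2028.
Examination Delay Credit: +61 days → 19 June 2028.

June 19, 2028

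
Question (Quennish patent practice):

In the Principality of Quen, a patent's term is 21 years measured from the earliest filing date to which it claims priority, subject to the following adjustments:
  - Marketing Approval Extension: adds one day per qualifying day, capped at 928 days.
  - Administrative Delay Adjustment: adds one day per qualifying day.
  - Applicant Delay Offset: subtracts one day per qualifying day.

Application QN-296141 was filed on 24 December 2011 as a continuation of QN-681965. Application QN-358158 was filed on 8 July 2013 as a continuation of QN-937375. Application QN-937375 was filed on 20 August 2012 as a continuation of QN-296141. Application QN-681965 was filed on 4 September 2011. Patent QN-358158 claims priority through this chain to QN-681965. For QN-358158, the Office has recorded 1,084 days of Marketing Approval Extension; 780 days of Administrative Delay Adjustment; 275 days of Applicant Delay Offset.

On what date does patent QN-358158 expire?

2036-08-07

Earliest priority filing: 4 September 2011.
Base term: 4 September 2011 + 21 years → 4 September 2032.
Marketing Approval Extension: 1084 days claimed exceeds the 928-day cap, so +928 days → 21 March 2035.
Administrative Delay Adjustment: +780 days → 9 May 2037.
Applicant Delay Offset: −275 days → 7 August 2036.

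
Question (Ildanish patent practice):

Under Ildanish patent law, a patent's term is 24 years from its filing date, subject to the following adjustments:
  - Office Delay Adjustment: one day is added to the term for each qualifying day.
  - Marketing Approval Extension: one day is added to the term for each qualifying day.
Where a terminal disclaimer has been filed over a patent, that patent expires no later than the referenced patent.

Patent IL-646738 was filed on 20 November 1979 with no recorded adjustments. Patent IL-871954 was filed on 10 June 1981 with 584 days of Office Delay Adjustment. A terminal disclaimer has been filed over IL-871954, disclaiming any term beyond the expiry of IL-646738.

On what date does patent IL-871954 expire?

Natural term of IL-871954:
  Base: filing + 24 years → 10 June 2005.
  Office Delay Adjustment: +584 days → 15 January 2007.
Expiry of referenced patent IL-646738:
  Base: filing + 24 years → 20 November 2003.
Terminal disclaimer: IL-871954 expires on the earlier of 15 January 2007 and 20 November 2003.

November 20, 2003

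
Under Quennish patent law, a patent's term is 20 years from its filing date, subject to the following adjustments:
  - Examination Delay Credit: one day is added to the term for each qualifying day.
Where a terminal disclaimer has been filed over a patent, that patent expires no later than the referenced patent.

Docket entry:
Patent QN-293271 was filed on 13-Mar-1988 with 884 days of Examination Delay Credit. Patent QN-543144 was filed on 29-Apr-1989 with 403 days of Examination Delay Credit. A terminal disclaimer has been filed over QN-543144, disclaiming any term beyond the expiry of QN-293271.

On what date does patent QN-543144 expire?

2010-06-06

Natural term of QN-543144:
  Base: filing + 20 years → 29 April 2009.
  Examination Delay Credit: +403 days → 6 June 2010.
Expiry of referenced patent QN-293271:
  Base: filing + 20 years → 13 March 2008.
  Examination Delay Credit: +884 days → 14 August 2010.
Terminal disclaimer: QN-543144 expires on the earlier of 6 June 2010 and 14 August 2010.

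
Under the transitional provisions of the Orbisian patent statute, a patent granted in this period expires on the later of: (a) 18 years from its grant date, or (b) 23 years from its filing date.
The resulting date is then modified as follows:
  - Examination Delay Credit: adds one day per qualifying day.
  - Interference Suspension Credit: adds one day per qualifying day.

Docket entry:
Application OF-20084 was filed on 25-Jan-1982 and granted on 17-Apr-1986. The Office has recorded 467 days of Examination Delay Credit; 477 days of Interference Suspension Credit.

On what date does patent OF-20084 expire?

(a) grant + 18 years → 17 April 2004.
(b) filing + 23 years → 25 January 2005.
Later of the two: 25 January 2005.
Examination Delay Credit: +467 days → 7 May 2006.
Interference Suspension Credit: +477 days → 27 August 2007.

2007-08-27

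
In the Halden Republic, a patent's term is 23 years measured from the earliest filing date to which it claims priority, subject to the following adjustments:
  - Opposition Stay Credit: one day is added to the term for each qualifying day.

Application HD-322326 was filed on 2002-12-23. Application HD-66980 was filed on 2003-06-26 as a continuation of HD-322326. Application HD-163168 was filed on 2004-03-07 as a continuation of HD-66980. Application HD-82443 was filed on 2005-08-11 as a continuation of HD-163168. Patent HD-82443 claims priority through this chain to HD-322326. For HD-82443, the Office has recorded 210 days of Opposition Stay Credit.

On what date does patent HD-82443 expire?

Earliest priority filing: 23 December 2002.
Base term: 23 December 2002 + 23 years → 23 December 2025.
Opposition Stay Credit: +210 days → 21 July 2026.

July 21, 2026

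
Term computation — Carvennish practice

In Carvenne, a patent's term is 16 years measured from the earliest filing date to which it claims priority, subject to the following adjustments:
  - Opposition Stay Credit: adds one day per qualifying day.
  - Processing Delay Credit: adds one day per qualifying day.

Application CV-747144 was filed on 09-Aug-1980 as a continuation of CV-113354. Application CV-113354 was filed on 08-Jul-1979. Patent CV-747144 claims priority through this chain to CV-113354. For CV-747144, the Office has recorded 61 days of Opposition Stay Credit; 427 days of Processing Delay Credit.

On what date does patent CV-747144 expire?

1996-11-07

Earliest priority filing: 8 July 1979.
Base term: 8 July 1979 + 16 years → 8 July 1995.
Opposition Stay Credit: +61 days → 7 September 1995.
Processing Delay Credit: +427 days → 7 November 1996.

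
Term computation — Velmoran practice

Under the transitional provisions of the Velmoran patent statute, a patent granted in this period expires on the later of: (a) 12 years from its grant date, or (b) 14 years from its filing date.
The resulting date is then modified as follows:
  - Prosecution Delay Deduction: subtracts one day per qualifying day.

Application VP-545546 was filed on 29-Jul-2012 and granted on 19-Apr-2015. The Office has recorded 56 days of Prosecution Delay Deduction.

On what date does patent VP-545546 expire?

(a) grant + 12 years → 19 April 2027.
(b) filing + 14 years → 29 July 2026.
Later of the two: 19 April 2027.
Prosecution Delay Deduction: −56 days → 22 February 2027.

2027-02-22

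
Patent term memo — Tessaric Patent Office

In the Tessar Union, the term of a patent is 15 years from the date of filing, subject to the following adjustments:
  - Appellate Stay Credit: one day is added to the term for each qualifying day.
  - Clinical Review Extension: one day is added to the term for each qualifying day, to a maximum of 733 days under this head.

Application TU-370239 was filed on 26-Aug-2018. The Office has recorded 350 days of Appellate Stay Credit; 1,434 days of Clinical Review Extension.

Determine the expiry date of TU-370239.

August 13, 2036

Base term: filing date + 15 years → 26 August 2033.
Appellate Stay Credit: +350 days → 11 August 2034.
Clinical Review Extension: 1434 days claimed exceeds the 733-day cap, so +733 days → 13 August 2036.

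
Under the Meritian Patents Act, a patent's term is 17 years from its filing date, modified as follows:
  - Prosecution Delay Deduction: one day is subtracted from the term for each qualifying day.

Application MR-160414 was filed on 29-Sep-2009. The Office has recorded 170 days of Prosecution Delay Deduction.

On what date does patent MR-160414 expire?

2026-04-12

Base term: filing date + 17 years → 29 September 2026.
Prosecution Delay Deduction: −170 days → 12 April 2026.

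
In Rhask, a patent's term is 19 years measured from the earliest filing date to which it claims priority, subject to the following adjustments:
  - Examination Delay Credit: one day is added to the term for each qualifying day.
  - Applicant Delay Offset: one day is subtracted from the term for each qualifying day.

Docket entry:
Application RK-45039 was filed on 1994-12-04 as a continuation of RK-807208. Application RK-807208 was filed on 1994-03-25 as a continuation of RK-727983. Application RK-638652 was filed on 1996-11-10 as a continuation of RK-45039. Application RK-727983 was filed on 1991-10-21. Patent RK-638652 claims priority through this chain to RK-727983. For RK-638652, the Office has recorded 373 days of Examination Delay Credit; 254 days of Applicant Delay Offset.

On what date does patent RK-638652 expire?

Earliest priority filing: 21 October 1991.
Base term: 21 October 1991 + 19 years → 21 October 2010.
Examination Delay Credit: +373 days → 29 October 2011.
Applicant Delay Offset: −254 days → 17 February 2011.

February 17, 2011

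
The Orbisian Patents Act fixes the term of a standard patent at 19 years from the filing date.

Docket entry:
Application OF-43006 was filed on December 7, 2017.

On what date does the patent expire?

December 7, 2036

Filing date + 19 years → 7 December 2036.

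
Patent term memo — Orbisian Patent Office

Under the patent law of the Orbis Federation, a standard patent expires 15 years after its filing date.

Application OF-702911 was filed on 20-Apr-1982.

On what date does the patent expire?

1997-04-20

Filing date + 15 years → 20 April 1997.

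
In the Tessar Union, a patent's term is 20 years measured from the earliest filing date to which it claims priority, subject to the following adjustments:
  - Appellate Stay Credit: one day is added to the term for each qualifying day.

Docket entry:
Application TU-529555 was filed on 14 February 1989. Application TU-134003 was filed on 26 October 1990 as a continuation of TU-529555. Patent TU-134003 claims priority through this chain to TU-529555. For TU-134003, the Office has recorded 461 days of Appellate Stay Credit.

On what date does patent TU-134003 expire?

Earliest priority filing: 14 February 1989.
Base term: 14 February 1989 + 20 years → 14 February 2009.
Appellate Stay Credit: +461 days → 21 May 2010.

May 21, 2010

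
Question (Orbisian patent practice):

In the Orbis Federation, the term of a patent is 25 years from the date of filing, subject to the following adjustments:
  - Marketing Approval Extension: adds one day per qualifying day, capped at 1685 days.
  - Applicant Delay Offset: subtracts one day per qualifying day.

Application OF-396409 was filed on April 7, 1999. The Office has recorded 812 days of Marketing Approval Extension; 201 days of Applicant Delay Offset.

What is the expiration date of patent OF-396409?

Base term: filing date + 25 years → 7 April 2024.
Marketing Approval Extension: 812 days (within the 1685-day cap) → +812 days → 28 June 2026.
Applicant Delay Offset: −201 days → 9 December 2025.

December 9, 2025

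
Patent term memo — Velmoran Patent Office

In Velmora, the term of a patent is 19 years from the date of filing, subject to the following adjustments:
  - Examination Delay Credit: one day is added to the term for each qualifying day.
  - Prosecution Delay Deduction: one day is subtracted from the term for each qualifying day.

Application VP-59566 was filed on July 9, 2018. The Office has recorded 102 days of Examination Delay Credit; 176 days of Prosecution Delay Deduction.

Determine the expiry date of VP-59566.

Base term: filing date + 19 years → 9 July 2037.
Examination Delay Credit: +102 days → 19 October 2037.
Prosecution Delay Deduction: −176 days → 26 April 2037.

2037-04-26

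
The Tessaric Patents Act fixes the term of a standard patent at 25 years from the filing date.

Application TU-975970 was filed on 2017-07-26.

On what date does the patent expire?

Filing date + 25 years → 26 July 2042.

July 26, 2042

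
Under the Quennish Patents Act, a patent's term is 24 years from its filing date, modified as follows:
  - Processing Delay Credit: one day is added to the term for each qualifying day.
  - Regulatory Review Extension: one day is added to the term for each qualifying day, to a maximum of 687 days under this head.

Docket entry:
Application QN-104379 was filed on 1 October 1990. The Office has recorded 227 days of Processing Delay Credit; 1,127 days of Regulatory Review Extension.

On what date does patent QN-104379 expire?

Base term: filing date + 24 years → 1 October 2014.
Processing Delay Credit: +227 days → 16 May 2015.
Regulatory Review Extension: 1127 days claimed exceeds the 687-day cap, so +687 days → 2 April 2017.

2017-04-02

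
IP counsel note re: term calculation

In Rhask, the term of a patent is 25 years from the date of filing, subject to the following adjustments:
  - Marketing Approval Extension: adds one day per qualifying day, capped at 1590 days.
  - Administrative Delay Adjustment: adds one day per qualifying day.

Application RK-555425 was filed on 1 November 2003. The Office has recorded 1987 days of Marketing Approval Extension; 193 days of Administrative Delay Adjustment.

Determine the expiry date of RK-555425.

Base term: filing date + 25 years → 1 November 2028.
Marketing Approval Extension: 1987 days claimed exceeds the 1590-day cap, so +1590 days → 10 March 2033.
Administrative Delay Adjustment: +193 days → 19 September 2033.

2033-09-19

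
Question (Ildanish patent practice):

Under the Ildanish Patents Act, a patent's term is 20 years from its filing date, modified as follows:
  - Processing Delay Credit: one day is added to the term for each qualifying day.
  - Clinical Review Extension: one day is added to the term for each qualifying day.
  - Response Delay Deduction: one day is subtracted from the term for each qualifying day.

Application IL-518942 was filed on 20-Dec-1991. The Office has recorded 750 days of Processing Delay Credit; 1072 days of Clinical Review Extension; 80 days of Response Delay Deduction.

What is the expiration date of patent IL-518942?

Base term: filing date + 20 years → 20 December 2011.
Processing Delay Credit: +750 days → 8 January 2014.
Clinical Review Extension: +1072 days → 15 December 2016.
Response Delay Deduction: −80 days → 26 September 2016.

2016-09-26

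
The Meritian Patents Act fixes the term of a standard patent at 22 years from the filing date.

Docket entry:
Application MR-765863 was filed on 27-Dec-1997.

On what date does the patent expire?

Filing date + 22 years → 27 December 2019.

2019-12-27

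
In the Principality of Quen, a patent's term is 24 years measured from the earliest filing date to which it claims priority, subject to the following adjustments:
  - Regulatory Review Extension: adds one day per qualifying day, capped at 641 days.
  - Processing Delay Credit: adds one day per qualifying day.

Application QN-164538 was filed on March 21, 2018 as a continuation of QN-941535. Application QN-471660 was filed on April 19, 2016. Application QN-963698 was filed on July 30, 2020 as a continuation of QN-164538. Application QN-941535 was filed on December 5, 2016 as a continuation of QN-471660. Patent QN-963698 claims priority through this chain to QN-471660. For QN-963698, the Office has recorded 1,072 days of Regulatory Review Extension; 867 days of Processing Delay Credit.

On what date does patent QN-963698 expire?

June 5, 2044

Earliest priority filing: 19 April 2016.
Base term: 19 April 2016 + 24 years → 19 April 2040.
Regulatory Review Extension: 1072 days claimed exceeds the 641-day cap, so +641 days → 20 January 2042.
Processing Delay Credit: +867 days → 5 June 2044.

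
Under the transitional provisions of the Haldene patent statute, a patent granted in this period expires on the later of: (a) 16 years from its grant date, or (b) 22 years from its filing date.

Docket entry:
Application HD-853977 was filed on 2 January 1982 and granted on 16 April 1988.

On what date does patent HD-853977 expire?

April 16, 2004

(a) grant + 16 years → 16 April 2004.
(b) filing + 22 years → 2 January 2004.
Later of the two: 16 April 2004.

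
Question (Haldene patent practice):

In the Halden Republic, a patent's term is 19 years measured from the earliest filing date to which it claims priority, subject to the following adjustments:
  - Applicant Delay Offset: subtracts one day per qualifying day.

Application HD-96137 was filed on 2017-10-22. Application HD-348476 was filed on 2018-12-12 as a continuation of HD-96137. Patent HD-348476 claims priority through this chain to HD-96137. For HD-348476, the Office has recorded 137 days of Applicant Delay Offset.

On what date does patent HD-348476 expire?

Earliest priority filing: 22 October 2017.
Base term: 22 October 2017 + 19 years → 22 October 2036.
Applicant Delay Offset: −137 days → 7 June 2036.

2036-06-07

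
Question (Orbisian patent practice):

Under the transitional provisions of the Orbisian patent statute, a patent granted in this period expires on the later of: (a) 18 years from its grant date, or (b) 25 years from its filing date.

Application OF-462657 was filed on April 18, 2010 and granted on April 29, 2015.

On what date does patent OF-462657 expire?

(a) grant + 18 years → 29 April 2033.
(b) filing + 25 years → 18 April 2035.
Later of the two: 18 April 2035.

2035-04-18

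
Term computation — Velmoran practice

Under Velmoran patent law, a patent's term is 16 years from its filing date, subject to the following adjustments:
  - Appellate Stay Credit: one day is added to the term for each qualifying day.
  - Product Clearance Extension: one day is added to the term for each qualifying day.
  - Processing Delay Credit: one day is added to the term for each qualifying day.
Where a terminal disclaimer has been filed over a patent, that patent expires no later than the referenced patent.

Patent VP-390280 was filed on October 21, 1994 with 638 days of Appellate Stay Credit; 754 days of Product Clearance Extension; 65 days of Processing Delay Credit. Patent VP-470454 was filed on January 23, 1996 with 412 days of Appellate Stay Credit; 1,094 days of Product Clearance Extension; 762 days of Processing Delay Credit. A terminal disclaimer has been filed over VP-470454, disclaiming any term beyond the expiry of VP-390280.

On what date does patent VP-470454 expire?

Natural term of VP-470454:
  Base: filing + 16 years → 23 January 2012.
  Appellate Stay Credit: +412 days → 10 March 2013.
  Product Clearance Extension: +1094 days → 8 March 2016.
  Processing Delay Credit: +762 days → 9 April 2018.
Expiry of referenced patent VP-390280:
  Base: filing + 16 years → 21 October 2010.
  Appellate Stay Credit: +638 days → 20 July 2012.
  Product Clearance Extension: +754 days → 13 August 2014.
  Processing Delay Credit: +65 days → 17 October 2014.
Terminal disclaimer: VP-470454 expires on the earlier of 9 April 2018 and 17 October 2014.

October 17, 2014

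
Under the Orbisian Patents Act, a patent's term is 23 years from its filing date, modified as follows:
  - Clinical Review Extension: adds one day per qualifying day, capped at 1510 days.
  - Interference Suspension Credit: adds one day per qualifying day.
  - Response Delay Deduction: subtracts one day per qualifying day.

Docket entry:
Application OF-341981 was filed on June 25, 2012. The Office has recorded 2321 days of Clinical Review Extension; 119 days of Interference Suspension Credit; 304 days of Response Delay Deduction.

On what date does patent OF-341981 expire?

Base term: filing date + 23 years → 25 June 2035.
Clinical Review Extension: 2321 days claimed exceeds the 1510-day cap, so +1510 days → 13 August 2039.
Interference Suspension Credit: +119 days → 10 December 2039.
Response Delay Deduction: −304 days → 9 February 2039.

2039-02-09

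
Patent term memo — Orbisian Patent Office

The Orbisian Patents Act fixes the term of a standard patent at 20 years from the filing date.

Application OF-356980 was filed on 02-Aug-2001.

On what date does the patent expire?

2021-08-02

Filing date + 20 years → 2 August 2021.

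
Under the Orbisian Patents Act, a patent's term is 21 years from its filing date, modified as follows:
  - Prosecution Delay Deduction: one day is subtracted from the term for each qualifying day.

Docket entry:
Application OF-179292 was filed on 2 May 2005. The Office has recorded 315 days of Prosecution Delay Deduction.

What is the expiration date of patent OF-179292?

2025-06-21

Base term: filing date + 21 years → 2 May 2026.
Prosecution Delay Deduction: −315 days → 21 June 2025.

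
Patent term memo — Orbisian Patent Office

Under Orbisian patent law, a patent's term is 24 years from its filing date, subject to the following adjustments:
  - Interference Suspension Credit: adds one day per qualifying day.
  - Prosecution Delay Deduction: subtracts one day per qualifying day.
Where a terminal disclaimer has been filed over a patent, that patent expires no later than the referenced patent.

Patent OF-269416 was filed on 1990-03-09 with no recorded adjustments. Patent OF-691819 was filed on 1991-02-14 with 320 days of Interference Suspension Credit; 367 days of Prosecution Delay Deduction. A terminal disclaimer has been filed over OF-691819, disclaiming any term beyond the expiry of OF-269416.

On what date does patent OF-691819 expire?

Natural term of OF-691819:
  Base: filing + 24 years → 14 February 2015.
  Interference Suspension Credit: +320 days → 31 December 2015.
  Prosecution Delay Deduction: −367 days → 29 December 2014.
Expiry of referenced patent OF-269416:
  Base: filing + 24 years → 9 March 2014.
Terminal disclaimer: OF-691819 expires on the earlier of 29 December 2014 and 9 March 2014.

March 9, 2014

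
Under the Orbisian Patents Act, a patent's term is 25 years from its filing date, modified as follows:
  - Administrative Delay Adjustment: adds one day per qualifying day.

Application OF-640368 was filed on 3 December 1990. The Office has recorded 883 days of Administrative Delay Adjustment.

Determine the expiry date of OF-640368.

2018-05-04

Base term: filing date + 25 years → 3 December 2015.
Administrative Delay Adjustment: +883 days → 4 May 2018.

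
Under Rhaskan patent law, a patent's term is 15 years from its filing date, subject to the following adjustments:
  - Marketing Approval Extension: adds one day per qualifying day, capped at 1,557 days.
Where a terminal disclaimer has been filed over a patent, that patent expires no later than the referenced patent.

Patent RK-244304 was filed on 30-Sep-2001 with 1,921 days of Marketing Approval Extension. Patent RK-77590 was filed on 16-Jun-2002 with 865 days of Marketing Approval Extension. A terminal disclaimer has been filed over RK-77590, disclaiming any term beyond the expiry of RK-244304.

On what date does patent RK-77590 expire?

October 29, 2019

Natural term of RK-77590:
  Base: filing + 15 years → 16 June 2017.
  Marketing Approval Extension: 865 days (within the 1557-day cap) → +865 days → 29 October 2019.
Expiry of referenced patent RK-244304:
  Base: filing + 15 years → 30 September 2016.
  Marketing Approval Extension: 1921 days claimed exceeds the 1557-day cap, so +1557 days → 4 January 2021.
Terminal disclaimer: RK-77590 expires on the earlier of 29 October 2019 and 4 January 2021.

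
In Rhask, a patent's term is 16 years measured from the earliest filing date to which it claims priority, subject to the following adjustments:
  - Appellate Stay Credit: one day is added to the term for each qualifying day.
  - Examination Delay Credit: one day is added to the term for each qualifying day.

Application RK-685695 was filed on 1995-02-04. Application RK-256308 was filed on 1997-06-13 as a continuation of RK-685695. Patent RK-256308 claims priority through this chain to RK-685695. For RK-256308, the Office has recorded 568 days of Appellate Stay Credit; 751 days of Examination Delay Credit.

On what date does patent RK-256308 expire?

September 15, 2014

Earliest priority filing: 4 February 1995.
Base term: 4 February 1995 + 16 years → 4 February 2011.
Appellate Stay Credit: +568 days → 25 August 2012.
Examination Delay Credit: +751 days → 15 September 2014.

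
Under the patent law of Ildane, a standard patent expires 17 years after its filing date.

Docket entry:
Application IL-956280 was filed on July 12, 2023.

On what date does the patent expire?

Filing date + 17 years → 12 July 2040.

2040-07-12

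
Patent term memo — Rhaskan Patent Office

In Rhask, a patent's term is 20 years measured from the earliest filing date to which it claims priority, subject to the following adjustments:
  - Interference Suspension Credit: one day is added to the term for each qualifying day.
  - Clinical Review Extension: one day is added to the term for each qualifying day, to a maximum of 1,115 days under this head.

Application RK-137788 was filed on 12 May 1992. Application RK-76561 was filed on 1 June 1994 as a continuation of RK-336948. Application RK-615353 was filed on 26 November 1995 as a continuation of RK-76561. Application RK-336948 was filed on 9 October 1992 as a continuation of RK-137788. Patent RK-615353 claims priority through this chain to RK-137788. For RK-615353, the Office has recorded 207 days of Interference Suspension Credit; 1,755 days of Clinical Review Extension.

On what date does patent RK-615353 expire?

December 25, 2015

Earliest priority filing: 12 May 1992.
Base term: 12 May 1992 + 20 years → 12 May 2012.
Interference Suspension Credit: +207 days → 5 December 2012.
Clinical Review Extension: 1755 days claimed exceeds the 1115-day cap, so +1115 days → 25 December 2015.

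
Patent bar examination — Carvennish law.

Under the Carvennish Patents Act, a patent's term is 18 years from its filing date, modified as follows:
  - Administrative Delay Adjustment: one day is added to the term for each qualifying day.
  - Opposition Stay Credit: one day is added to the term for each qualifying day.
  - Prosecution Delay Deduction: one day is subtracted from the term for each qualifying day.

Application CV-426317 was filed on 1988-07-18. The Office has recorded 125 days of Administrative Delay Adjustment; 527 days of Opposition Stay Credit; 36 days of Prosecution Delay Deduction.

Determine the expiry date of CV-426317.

March 25, 2008

Base term: filing date + 18 years → 18 July 2006.
Administrative Delay Adjustment: +125 days → 20 November 2006.
Opposition Stay Credit: +527 days → 30 April 2008.
Prosecution Delay Deduction: −36 days → 25 March 2008.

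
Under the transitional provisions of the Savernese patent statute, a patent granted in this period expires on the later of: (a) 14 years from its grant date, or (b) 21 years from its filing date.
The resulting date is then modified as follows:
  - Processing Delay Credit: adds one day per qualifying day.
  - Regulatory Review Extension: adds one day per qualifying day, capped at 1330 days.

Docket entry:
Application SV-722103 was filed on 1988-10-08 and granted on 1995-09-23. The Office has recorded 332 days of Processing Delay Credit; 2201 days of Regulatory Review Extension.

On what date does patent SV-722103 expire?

(a) grant + 14 years → 23 September 2009.
(b) filing + 21 years → 8 October 2009.
Later of the two: 8 October 2009.
Processing Delay Credit: +332 days → 5 September 2010.
Regulatory Review Extension: 2201 days claimed exceeds the 1330-day cap, so +1330 days → 27 April 2014.

2014-04-27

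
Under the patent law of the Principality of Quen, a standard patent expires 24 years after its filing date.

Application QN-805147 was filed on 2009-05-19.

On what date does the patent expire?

2033-05-19

Filing date + 24 years → 19 May 2033.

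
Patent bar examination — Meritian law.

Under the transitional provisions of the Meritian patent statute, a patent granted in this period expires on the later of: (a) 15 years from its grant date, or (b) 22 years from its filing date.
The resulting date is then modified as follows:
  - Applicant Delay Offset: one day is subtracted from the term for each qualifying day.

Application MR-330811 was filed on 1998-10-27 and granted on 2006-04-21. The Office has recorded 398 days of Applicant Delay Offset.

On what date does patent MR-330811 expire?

(a) grant + 15 years → 21 April 2021.
(b) filing + 22 years → 27 October 2020.
Later of the two: 21 April 2021.
Applicant Delay Offset: −398 days → 19 March 2020.

March 19, 2020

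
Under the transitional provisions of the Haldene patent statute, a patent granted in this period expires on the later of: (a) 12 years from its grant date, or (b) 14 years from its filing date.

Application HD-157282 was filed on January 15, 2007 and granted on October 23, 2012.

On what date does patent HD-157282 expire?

2024-10-23

(a) grant + 12 years → 23 October 2024.
(b) filing + 14 years → 15 January 2021.
Later of the two: 23 October 2024.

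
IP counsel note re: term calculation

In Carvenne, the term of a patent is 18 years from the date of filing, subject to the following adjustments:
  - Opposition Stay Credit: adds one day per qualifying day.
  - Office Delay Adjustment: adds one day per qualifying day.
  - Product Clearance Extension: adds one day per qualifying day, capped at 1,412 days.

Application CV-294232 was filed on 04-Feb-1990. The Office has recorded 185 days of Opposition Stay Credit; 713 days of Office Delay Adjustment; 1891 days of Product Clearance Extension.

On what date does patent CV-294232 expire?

Base term: filing date + 18 years → 4 February 2008.
Opposition Stay Credit: +185 days → 7 August 2008.
Office Delay Adjustment: +713 days → 21 July 2010.
Product Clearance Extension: 1891 days claimed exceeds the 1412-day cap, so +1412 days → 2 June 2014.

June 2, 2014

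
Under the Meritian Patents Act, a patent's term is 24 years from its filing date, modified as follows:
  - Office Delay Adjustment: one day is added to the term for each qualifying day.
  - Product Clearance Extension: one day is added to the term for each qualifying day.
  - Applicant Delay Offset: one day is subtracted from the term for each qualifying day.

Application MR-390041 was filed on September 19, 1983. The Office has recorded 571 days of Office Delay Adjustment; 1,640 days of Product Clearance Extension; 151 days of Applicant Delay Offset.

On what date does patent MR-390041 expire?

Base term: filing date + 24 years → 19 September 2007.
Office Delay Adjustment: +571 days → 12 April 2009.
Product Clearance Extension: +1640 days → 8 October 2013.
Applicant Delay Offset: −151 days → 10 May 2013.

May 10, 2013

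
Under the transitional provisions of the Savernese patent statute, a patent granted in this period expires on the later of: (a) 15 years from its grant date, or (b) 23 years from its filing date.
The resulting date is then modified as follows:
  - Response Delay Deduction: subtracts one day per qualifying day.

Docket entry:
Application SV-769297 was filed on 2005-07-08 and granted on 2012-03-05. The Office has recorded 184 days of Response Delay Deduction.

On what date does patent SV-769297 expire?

(a) grant + 15 years → 5 March 2027.
(b) filing + 23 years → 8 July 2028.
Later of the two: 8 July 2028.
Response Delay Deduction: −184 days → 6 January 2028.

January 6, 2028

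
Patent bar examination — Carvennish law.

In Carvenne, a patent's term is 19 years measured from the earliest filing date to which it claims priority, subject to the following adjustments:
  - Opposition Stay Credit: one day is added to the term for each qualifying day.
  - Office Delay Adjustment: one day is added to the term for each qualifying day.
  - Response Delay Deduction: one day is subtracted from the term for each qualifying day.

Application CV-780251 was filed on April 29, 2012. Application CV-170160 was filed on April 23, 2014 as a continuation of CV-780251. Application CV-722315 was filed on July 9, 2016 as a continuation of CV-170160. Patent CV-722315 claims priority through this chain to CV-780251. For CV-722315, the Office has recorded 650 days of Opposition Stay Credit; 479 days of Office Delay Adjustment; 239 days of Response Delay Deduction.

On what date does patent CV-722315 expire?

2033-10-05

Earliest priority filing: 29 April 2012.
Base term: 29 April 2012 + 19 years → 29 April 2031.
Opposition Stay Credit: +650 days → 7 February 2033.
Office Delay Adjustment: +479 days → 1 June 2034.
Response Delay Deduction: −239 days → 5 October 2033.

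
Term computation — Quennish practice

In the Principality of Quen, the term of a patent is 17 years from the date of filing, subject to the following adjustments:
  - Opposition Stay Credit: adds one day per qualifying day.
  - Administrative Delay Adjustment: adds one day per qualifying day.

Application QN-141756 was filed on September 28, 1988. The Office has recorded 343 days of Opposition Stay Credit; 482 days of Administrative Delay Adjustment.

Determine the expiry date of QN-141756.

Base term: filing date + 17 years → 28 September 2005.
Opposition Stay Credit: +343 days → 6 September 2006.
Administrative Delay Adjustment: +482 days → 1 January 2008.

2008-01-01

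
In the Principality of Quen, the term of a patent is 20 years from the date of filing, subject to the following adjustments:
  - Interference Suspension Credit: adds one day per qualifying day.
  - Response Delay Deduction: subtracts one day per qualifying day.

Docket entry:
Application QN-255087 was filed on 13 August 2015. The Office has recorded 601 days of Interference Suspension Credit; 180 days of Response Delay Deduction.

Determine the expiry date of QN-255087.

October 7, 2036

Base term: filing date + 20 years → 13 August 2035.
Interference Suspension Credit: +601 days → 5 April 2037.
Response Delay Deduction: −180 days → 7 October 2036.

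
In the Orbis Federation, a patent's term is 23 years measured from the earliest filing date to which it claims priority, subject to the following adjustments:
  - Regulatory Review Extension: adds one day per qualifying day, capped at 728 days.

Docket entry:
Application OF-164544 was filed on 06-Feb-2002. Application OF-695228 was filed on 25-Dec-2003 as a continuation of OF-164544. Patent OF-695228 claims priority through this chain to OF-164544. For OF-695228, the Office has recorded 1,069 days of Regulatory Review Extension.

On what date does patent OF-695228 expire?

2027-02-04

Earliest priority filing: 6 February 2002.
Base term: 6 February 2002 + 23 years → 6 February 2025.
Regulatory Review Extension: 1069 days claimed exceeds the 728-day cap, so +728 days → 4 February 2027.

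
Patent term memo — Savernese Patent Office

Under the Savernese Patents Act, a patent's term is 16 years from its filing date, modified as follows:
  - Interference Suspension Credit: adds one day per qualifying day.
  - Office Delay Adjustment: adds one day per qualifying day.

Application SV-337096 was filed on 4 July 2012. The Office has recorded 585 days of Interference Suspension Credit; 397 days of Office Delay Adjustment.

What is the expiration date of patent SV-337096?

Base term: filing date + 16 years → 4 July 2028.
Interference Suspension Credit: +585 days → 9 February 2030.
Office Delay Adjustment: +397 days → 13 March 2031.

March 13, 2031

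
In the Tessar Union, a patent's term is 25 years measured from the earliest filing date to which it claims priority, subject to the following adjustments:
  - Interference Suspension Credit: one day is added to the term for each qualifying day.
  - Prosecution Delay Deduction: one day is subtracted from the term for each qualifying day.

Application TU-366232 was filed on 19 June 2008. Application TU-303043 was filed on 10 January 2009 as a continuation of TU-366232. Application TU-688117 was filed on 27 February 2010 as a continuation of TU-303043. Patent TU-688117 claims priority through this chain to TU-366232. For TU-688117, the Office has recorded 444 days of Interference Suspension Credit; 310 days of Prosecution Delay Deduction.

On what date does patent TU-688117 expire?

Earliest priority filing: 19 June 2008.
Base term: 19 June 2008 + 25 years → 19 June 2033.
Interference Suspension Credit: +444 days → 6 September 2034.
Prosecution Delay Deduction: −310 days → 31 October 2033.

October 31, 2033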